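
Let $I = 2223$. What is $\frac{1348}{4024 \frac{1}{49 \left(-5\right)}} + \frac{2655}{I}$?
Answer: $- \frac{20096785}{248482} \approx -80.878$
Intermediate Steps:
$\frac{1348}{4024 \frac{1}{49 \left(-5\right)}} + \frac{2655}{I} = \frac{1348}{4024 \frac{1}{49 \left(-5\right)}} + \frac{2655}{2223} = \frac{1348}{4024 \frac{1}{-245}} + 2655 \cdot \frac{1}{2223} = \frac{1348}{4024 \left(- \frac{1}{245}\right)} + \frac{295}{247} = \frac{1348}{- \frac{4024}{245}} + \frac{295}{247} = 1348 \left(- \frac{245}{4024}\right) + \frac{295}{247} = - \frac{82565}{1006} + \frac{295}{247} = - \frac{20096785}{248482}$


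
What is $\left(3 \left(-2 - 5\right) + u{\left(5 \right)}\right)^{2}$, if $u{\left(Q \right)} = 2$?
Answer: $361$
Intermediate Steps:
$\left(3 \left(-2 - 5\right) + u{\left(5 \right)}\right)^{2} = \left(3 \left(-2 - 5\right) + 2\right)^{2} = \left(3 \left(-7\right) + 2\right)^{2} = \left(-21 + 2\right)^{2} = \left(-19\right)^{2} = 361$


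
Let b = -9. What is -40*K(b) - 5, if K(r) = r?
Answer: 355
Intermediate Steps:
-40*K(b) - 5 = -40*(-9) - 5 = 360 - 5 = 355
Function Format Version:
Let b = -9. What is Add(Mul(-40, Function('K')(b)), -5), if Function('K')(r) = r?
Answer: 355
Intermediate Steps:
Add(Mul(-40, Function('K')(b)), -5) = Add(Mul(-40, -9), -5) = Add(360, -5) = 355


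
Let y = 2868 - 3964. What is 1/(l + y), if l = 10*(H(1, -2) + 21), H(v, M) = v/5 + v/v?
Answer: -1/874 ≈ -0.0011442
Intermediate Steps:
y = -1096
H(v, M) = 1 + v/5 (H(v, M) = v*(⅕) + 1 = v/5 + 1 = 1 + v/5)
l = 222 (l = 10*((1 + (⅕)*1) + 21) = 10*((1 + ⅕) + 21) = 10*(6/5 + 21) = 10*(111/5) = 222)
1/(l + y) = 1/(222 - 1096) = 1/(-874) = -1/874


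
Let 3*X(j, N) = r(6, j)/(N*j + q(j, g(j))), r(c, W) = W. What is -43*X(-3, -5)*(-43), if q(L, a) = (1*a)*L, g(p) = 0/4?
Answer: -1849/15 ≈ -123.27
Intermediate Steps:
g(p) = 0 (g(p) = 0*(1/4) = 0)
q(L, a) = L*a (q(L, a) = a*L = L*a)
X(j, N) = 1/(3*N) (X(j, N) = (j/(N*j + j*0))/3 = (j/(N*j + 0))/3 = (j/((N*j)))/3 = (j*(1/(N*j)))/3 = 1/(3*N))
-43*X(-3, -5)*(-43) = -43/(3*(-5))*(-43) = -43*(-1)/(3*5)*(-43) = -43*(-1/15)*(-43) = (43/15)*(-43) = -1849/15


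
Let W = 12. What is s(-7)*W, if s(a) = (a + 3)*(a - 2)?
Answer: 432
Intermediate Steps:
s(a) = (-2 + a)*(3 + a) (s(a) = (3 + a)*(-2 + a) = (-2 + a)*(3 + a))
s(-7)*W = (-6 - 7 + (-7)²)*12 = (-6 - 7 + 49)*12 = 36*12 = 432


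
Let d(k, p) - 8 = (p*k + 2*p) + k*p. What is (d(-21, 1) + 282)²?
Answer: 62500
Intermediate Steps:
d(k, p) = 8 + 2*p + 2*k*p (d(k, p) = 8 + ((p*k + 2*p) + k*p) = 8 + ((k*p + 2*p) + k*p) = 8 + ((2*p + k*p) + k*p) = 8 + (2*p + 2*k*p) = 8 + 2*p + 2*k*p)
(d(-21, 1) + 282)² = ((8 + 2*1 + 2*(-21)*1) + 282)² = ((8 + 2 - 42) + 282)² = (-32 + 282)² = 250² = 62500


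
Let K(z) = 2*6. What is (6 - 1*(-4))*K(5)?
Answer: 120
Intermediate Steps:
K(z) = 12
(6 - 1*(-4))*K(5) = (6 - 1*(-4))*12 = (6 + 4)*12 = 10*12 = 120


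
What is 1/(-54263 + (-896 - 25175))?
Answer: -1/80334 ≈ -1.2448e-5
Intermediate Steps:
1/(-54263 + (-896 - 25175)) = 1/(-54263 - 26071) = 1/(-80334) = -1/80334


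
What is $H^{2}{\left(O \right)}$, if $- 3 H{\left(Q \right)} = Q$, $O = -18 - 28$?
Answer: $\frac{2116}{9} \approx 235.11$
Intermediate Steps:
$O = -46$
$H{\left(Q \right)} = - \frac{Q}{3}$
$H^{2}{\left(O \right)} = \left(\left(- \frac{1}{3}\right) \left(-46\right)\right)^{2} = \left(\frac{46}{3}\right)^{2} = \frac{2116}{9}$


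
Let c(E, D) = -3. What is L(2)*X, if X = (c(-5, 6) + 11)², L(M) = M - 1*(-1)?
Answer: 192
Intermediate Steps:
L(M) = 1 + M (L(M) = M + 1 = 1 + M)
X = 64 (X = (-3 + 11)² = 8² = 64)
L(2)*X = (1 + 2)*64 = 3*64 = 192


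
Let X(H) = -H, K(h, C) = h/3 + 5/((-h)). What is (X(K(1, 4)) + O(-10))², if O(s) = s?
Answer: 256/9 ≈ 28.444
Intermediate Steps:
K(h, C) = -5/h + h/3 (K(h, C) = h*(⅓) + 5*(-1/h) = h/3 - 5/h = -5/h + h/3)
(X(K(1, 4)) + O(-10))² = (-(-5/1 + (⅓)*1) - 10)² = (-(-5*1 + ⅓) - 10)² = (-(-5 + ⅓) - 10)² = (-1*(-14/3) - 10)² = (14/3 - 10)² = (-16/3)² = 256/9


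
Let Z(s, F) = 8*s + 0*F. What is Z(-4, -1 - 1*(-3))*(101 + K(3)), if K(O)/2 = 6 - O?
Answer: -3424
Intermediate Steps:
K(O) = 12 - 2*O (K(O) = 2*(6 - O) = 12 - 2*O)
Z(s, F) = 8*s (Z(s, F) = 8*s + 0 = 8*s)
Z(-4, -1 - 1*(-3))*(101 + K(3)) = (8*(-4))*(101 + (12 - 2*3)) = -32*(101 + (12 - 6)) = -32*(101 + 6) = -32*107 = -3424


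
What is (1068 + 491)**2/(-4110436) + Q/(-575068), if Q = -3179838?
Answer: 2918207185415/590945052412 ≈ 4.9382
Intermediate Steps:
(1068 + 491)**2/(-4110436) + Q/(-575068) = (1068 + 491)**2/(-4110436) - 3179838/(-575068) = 1559**2*(-1/4110436) - 3179838*(-1/575068) = 2430481*(-1/4110436) + 1589919/287534 = -2430481/4110436 + 1589919/287534 = 2918207185415/590945052412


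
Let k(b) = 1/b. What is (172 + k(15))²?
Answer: 6661561/225 ≈ 29607.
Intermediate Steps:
(172 + k(15))² = (172 + 1/15)² = (2581/15)² = 6661561/225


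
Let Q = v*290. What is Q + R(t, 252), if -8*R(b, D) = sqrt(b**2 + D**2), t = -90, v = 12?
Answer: 3480 - 9*sqrt(221)/4 ≈ 3446.6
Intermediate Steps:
R(b, D) = -sqrt(D**2 + b**2)/8 (R(b, D) = -sqrt(b**2 + D**2)/8 = -sqrt(D**2 + b**2)/8)
Q = 3480 (Q = 12*290 = 3480)
Q + R(t, 252) = 3480 - sqrt(252**2 + (-90)**2)/8 = 3480 - sqrt(63504 + 8100)/8 = 3480 - 9*sqrt(221)/4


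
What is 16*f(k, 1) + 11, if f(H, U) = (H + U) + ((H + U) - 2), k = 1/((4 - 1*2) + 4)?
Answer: 49/3 ≈ 16.333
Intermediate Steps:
k = 1/6 (k = 1/((4 - 2) + 4) = 1/(2 + 4) = 1/6 ≈ 0.16667)
f(H, U) = -2 + 2*H + 2*U (f(H, U) = (H + U) + (-2 + H + U) = -2 + 2*H + 2*U)
16*f(k, 1) + 11 = 16*(-2 + 2*(1/6) + 2*1) + 11 = 16*(-2 + 1/3 + 2) + 11 = 16*(1/3) + 11 = 16/3 + 11 = 49/3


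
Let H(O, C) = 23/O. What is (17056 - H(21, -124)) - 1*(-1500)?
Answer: 389653/21 ≈ 18555.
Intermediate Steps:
(17056 - H(21, -124)) - 1*(-1500) = (17056 - 23/21) - 1*(-1500) = (17056 - 23/21) + 1500 = 358153/21 + 1500 = 389653/21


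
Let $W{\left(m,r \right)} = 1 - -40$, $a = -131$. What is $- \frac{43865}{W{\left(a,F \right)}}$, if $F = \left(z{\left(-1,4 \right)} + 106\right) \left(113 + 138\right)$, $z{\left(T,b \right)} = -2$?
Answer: $- \frac{43865}{41} \approx -1069.9$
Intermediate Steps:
$F = 26104$ ($F = \left(-2 + 106\right) \left(113 + 138\right) = 104 \cdot 251 = 26104$)
$W{\left(m,r \right)} = 41$ ($W{\left(m,r \right)} = 1 + 40 = 41$)
$- \frac{43865}{W{\left(a,F \right)}} = - \frac{43865}{41}$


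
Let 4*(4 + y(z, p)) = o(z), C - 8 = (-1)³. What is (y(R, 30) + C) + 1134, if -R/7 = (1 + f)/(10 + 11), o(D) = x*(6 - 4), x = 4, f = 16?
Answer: 1139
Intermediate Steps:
o(D) = 8 (o(D) = 4*(6 - 4) = 4*2 = 8)
C = 7 (C = 8 + (-1)³ = 8 - 1 = 7)
R = -17/3 (R = -7*(1 + 16)/(10 + 11) = -119/21 = -7*17/21 = -17/3 ≈ -5.6667)
y(z, p) = -2 (y(z, p) = -4 + (¼)*8 = -4 + 2 = -2)
(y(R, 30) + C) + 1134 = (-2 + 7) + 1134 = 5 + 1134 = 1139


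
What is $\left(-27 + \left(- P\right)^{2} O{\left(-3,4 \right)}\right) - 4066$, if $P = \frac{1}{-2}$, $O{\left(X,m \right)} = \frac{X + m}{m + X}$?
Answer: $- \frac{16371}{4} \approx -4092.8$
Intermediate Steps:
$O{\left(X,m \right)} = 1$ ($O{\left(X,m \right)} = \frac{X + m}{X + m} = 1$)
$P = - \frac{1}{2} \approx -0.5$
$\left(-27 + \left(- P\right)^{2} O{\left(-3,4 \right)}\right) - 4066 = \left(-27 + \left(\left(-1\right) \left(- \frac{1}{2}\right)\right)^{2} \cdot 1\right) - 4066 = \left(-27 + \left(\frac{1}{2}\right)^{2} \cdot 1\right) - 4066 = \left(-27 + \frac{1}{4} \cdot 1\right) - 4066 = \left(-27 + \frac{1}{4}\right) - 4066 = - \frac{107}{4} - 4066 = - \frac{16371}{4}$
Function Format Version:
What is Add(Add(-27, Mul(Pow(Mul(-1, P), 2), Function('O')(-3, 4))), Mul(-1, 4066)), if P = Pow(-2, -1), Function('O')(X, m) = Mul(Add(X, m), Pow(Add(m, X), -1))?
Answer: Rational(-16371, 4) ≈ -4092.8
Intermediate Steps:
Function('O')(X, m) = 1 (Function('O')(X, m) = Mul(Add(X, m), Pow(Add(X, m), -1)) = 1)
P = Rational(-1, 2) ≈ -0.50000
Add(Add(-27, Mul(Pow(Mul(-1, P), 2), Function('O')(-3, 4))), Mul(-1, 4066)) = Add(Add(-27, Mul(Pow(Mul(-1, Rational(-1, 2)), 2), 1)), Mul(-1, 4066)) = Add(Add(-27, Mul(Pow(Rational(1, 2), 2), 1)), -4066) = Add(Add(-27, Mul(Rational(1, 4), 1)), -4066) = Add(Add(-27, Rational(1, 4)), -4066) = Add(Rational(-107, 4), -4066) = Rational(-16371, 4)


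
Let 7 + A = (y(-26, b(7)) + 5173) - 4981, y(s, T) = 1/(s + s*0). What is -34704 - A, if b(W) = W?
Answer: -907113/26 ≈ -34889.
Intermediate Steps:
y(s, T) = 1/s (y(s, T) = 1/(s + 0) = 1/s)
A = 4809/26 (A = -7 + ((1/(-26) + 5173) - 4981) = -7 + ((-1/26 + 5173) - 4981) = -7 + (134497/26 - 4981) = -7 + 4991/26 = 4809/26 ≈ 184.96)
-34704 - A = -34704 - 1*4809/26 = -34704 - 4809/26 = -907113/26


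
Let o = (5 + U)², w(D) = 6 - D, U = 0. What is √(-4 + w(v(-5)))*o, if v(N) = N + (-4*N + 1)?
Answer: 25*I*√14 ≈ 93.541*I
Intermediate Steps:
v(N) = 1 - 3*N (v(N) = N + (1 - 4*N) = 1 - 3*N)
o = 25 (o = (5 + 0)² = 5² = 25)
√(-4 + w(v(-5)))*o = √(-4 + (6 - (1 - 3*(-5))))*25 = √(-4 + (6 - (1 + 15)))*25 = √(-4 + (6 - 1*16))*25 = √(-4 + (6 - 16))*25 = √(-4 - 10)*25 = √(-14)*25 = (I*√14)*25 = 25*I*√14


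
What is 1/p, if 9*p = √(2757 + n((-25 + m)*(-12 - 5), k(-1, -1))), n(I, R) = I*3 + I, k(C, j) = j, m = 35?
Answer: 9*√2077/2077 ≈ 0.19748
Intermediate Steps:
n(I, R) = 4*I (n(I, R) = 3*I + I = 4*I)
p = √2077/9 (p = √(2757 + 4*((-25 + 35)*(-12 - 5)))/9 = √(2757 + 4*(10*(-17)))/9 = √(2757 + 4*(-170))/9 = √(2757 - 680)/9 = √2077/9 ≈ 5.0638)
1/p = 1/(√2077/9) = 9*√2077/2077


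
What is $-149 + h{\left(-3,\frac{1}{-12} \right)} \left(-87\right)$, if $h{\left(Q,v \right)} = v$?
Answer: $- \frac{567}{4} \approx -141.75$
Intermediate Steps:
$-149 + h{\left(-3,\frac{1}{-12} \right)} \left(-87\right) = -149 + \frac{1}{-12} \left(-87\right) = -149 - - \frac{29}{4} = -149 + \frac{29}{4} = - \frac{567}{4}$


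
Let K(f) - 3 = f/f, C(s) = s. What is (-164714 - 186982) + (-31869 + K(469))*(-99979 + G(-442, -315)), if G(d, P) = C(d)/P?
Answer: 200682368891/63 ≈ 3.1854e+9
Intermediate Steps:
K(f) = 4 (K(f) = 3 + f/f = 3 + 1 = 4)
G(d, P) = d/P
(-164714 - 186982) + (-31869 + K(469))*(-99979 + G(-442, -315)) = (-164714 - 186982) + (-31869 + 4)*(-99979 - 442/(-315)) = -351696 - 31865*(-99979 - 442*(-1/315)) = -351696 - 31865*(-99979 + 442/315) = -351696 - 31865*(-31492943/315) = -351696 + 200704525739/63 = 200682368891/63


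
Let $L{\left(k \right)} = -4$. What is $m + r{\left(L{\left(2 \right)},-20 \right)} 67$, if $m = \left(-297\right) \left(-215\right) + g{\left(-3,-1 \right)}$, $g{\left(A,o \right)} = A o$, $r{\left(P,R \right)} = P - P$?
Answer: $63858$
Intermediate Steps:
$r{\left(P,R \right)} = 0$
$m = 63858$ ($m = \left(-297\right) \left(-215\right) - -3 = 63855 + 3 = 63858$)
$m + r{\left(L{\left(2 \right)},-20 \right)} 67 = 63858 + 0 \cdot 67 = 63858 + 0 = 63858$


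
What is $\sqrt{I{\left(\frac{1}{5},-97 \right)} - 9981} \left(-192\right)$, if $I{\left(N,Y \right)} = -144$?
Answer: $- 8640 i \sqrt{5} \approx - 19320.0 i$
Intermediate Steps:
$\sqrt{I{\left(\frac{1}{5},-97 \right)} - 9981} \left(-192\right) = \sqrt{-144 - 9981} \left(-192\right) = \sqrt{-10125} \left(-192\right) = 45 i \sqrt{5} \left(-192\right) = - 8640 i \sqrt{5}$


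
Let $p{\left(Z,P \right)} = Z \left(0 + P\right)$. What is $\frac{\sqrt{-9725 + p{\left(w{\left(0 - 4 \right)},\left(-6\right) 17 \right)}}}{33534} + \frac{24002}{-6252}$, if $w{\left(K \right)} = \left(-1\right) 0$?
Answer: $- \frac{12001}{3126} + \frac{5 i \sqrt{389}}{33534} \approx -3.8391 + 0.0029408 i$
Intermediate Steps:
$w{\left(K \right)} = 0$
$p{\left(Z,P \right)} = P Z$ ($p{\left(Z,P \right)} = Z P = P Z$)
$\frac{\sqrt{-9725 + p{\left(w{\left(0 - 4 \right)},\left(-6\right) 17 \right)}}}{33534} + \frac{24002}{-6252} = \frac{\sqrt{-9725 + \left(-6\right) 17 \cdot 0}}{33534} + \frac{24002}{-6252} = \sqrt{-9725 - 0} \cdot \frac{1}{33534} + 24002 \left(- \frac{1}{6252}\right) = \sqrt{-9725 + 0} \cdot \frac{1}{33534} - \frac{12001}{3126} = \sqrt{-9725} \cdot \frac{1}{33534} - \frac{12001}{3126} = 5 i \sqrt{389} \cdot \frac{1}{33534} - \frac{12001}{3126} = \frac{5 i \sqrt{389}}{33534} - \frac{12001}{3126} = - \frac{12001}{3126} + \frac{5 i \sqrt{389}}{33534}$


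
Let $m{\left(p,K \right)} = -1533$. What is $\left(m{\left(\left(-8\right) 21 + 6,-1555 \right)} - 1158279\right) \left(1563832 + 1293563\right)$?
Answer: $-3314041009740$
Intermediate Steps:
$\left(m{\left(\left(-8\right) 21 + 6,-1555 \right)} - 1158279\right) \left(1563832 + 1293563\right) = \left(-1533 - 1158279\right) \left(1563832 + 1293563\right) = \left(-1159812\right) 2857395 = -3314041009740$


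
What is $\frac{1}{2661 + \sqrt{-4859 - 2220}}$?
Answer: $\frac{2661}{7088000} - \frac{i \sqrt{7079}}{7088000} \approx 0.00037542 - 1.187 \cdot 10^{-5} i$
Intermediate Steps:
$\frac{1}{2661 + \sqrt{-4859 - 2220}} = \frac{1}{2661 + \sqrt{-7079}} = \frac{1}{2661 + i \sqrt{7079}}$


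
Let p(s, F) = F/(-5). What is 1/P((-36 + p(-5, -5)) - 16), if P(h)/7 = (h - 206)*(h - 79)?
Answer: 1/233870 ≈ 4.2759e-6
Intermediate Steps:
p(s, F) = -F/5 (p(s, F) = F*(-⅕) = -F/5)
P(h) = 7*(-206 + h)*(-79 + h) (P(h) = 7*((h - 206)*(h - 79)) = 7*((-206 + h)*(-79 + h)) = 7*(-206 + h)*(-79 + h))
1/P((-36 + p(-5, -5)) - 16) = 1/(113918 - 1995*((-36 - ⅕*(-5)) - 16) + 7*((-36 - ⅕*(-5)) - 16)²) = 1/(113918 - 1995*((-36 + 1) - 16) + 7*((-36 + 1) - 16)²) = 1/(113918 - 1995*(-35 - 16) + 7*(-35 - 16)²) = 1/(113918 - 1995*(-51) + 7*(-51)²) = 1/(113918 + 101745 + 7*2601) = 1/(113918 + 101745 + 18207) = 1/233870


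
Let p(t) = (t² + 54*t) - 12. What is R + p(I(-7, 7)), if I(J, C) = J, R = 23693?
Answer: 23352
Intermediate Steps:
p(t) = -12 + t² + 54*t
R + p(I(-7, 7)) = 23693 + (-12 + (-7)² + 54*(-7)) = 23693 + (-12 + 49 - 378) = 23693 - 341 = 23352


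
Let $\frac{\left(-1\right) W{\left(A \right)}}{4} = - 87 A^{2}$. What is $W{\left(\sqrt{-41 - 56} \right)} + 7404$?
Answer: $-26352$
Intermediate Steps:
$W{\left(A \right)} = 348 A^{2}$ ($W{\left(A \right)} = - 4 \left(- 87 A^{2}\right) = 348 A^{2}$)
$W{\left(\sqrt{-41 - 56} \right)} + 7404 = 348 \left(\sqrt{-41 - 56}\right)^{2} + 7404 = 348 \left(\sqrt{-97}\right)^{2} + 7404 = 348 \left(i \sqrt{97}\right)^{2} + 7404 = 348 \left(-97\right) + 7404 = -33756 + 7404 = -26352$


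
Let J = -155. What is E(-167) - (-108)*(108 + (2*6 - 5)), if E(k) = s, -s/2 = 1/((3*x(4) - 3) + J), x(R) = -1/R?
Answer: 7886708/635 ≈ 12420.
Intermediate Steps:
s = 8/635 (s = -2/((3*(-1/4) - 3) - 155) = -2/((3*(-1*¼) - 3) - 155) = -2/((3*(-¼) - 3) - 155) = -2/((-¾ - 3) - 155) = -2/(-15/4 - 155) = -2/(-635/4) = -2*(-4/635) = 8/635 ≈ 0.012598)
E(k) = 8/635
E(-167) - (-108)*(108 + (2*6 - 5)) = 8/635 - (-108)*(108 + (2*6 - 5)) = 8/635 - (-108)*(108 + (12 - 5)) = 8/635 - (-108)*(108 + 7) = 8/635 - (-108)*115 = 8/635 - 1*(-12420) = 8/635 + 12420 = 7886708/635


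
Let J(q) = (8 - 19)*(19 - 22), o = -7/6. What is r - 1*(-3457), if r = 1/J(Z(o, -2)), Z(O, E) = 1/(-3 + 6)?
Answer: 114082/33 ≈ 3457.0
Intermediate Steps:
o = -7/6 (o = -7*1/6 = -7/6 ≈ -1.1667)
Z(O, E) = 1/3
J(q) = 33 (J(q) = -11*(-3) = 33)
r = 1/33 ≈ 0.030303
r - 1*(-3457) = 1/33 - 1*(-3457) = 1/33 + 3457 = 114082/33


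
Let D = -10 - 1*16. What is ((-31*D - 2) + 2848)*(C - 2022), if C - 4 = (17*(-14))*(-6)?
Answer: -2154680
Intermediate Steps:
D = -26 (D = -10 - 16 = -26)
C = 1432 (C = 4 + (17*(-14))*(-6) = 4 - 238*(-6) = 4 + 1428 = 1432)
((-31*D - 2) + 2848)*(C - 2022) = ((-31*(-26) - 2) + 2848)*(1432 - 2022) = ((806 - 2) + 2848)*(-590) = (804 + 2848)*(-590) = 3652*(-590) = -2154680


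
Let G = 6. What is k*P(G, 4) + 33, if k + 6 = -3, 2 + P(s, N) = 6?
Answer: -3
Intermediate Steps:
P(s, N) = 4 (P(s, N) = -2 + 6 = 4)
k = -9 (k = -6 - 3 = -9)
k*P(G, 4) + 33 = -9*4 + 33 = -36 + 33 = -3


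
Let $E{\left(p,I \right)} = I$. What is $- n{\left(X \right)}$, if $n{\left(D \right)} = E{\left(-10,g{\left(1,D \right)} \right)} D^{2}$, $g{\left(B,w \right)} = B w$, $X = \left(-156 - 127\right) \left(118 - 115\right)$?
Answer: $611960049$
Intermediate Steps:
$X = -849$ ($X = \left(-283\right) 3 = -849$)
$n{\left(D \right)} = D^{3}$ ($n{\left(D \right)} = 1 D D^{2} = D D^{2} = D^{3}$)
$- n{\left(X \right)} = - \left(-849\right)^{3} = \left(-1\right) \left(-611960049\right) = 611960049$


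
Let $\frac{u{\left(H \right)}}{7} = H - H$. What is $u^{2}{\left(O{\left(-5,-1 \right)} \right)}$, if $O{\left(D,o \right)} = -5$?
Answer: $0$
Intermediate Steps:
$u{\left(H \right)} = 0$ ($u{\left(H \right)} = 7 \left(H - H\right) = 7 \cdot 0 = 0$)
$u^{2}{\left(O{\left(-5,-1 \right)} \right)} = 0^{2} = 0$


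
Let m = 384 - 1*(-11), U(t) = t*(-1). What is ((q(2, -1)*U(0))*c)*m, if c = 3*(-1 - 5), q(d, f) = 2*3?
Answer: 0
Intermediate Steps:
q(d, f) = 6
U(t) = -t
c = -18 (c = 3*(-6) = -18)
m = 395 (m = 384 + 11 = 395)
((q(2, -1)*U(0))*c)*m = ((6*(-1*0))*(-18))*395 = ((6*0)*(-18))*395 = (0*(-18))*395 = 0*395 = 0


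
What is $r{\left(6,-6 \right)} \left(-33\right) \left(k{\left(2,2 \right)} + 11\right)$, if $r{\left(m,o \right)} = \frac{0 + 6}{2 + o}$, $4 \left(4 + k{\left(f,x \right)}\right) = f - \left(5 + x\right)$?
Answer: $\frac{2277}{8} \approx 284.63$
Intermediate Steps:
$k{\left(f,x \right)} = - \frac{21}{4} - \frac{x}{4} + \frac{f}{4}$ ($k{\left(f,x \right)} = -4 + \frac{f - \left(5 + x\right)}{4} = -4 + \frac{-5 + f - x}{4} = -4 - \left(\frac{5}{4} - \frac{f}{4} + \frac{x}{4}\right) = - \frac{21}{4} - \frac{x}{4} + \frac{f}{4}$)
$r{\left(m,o \right)} = \frac{6}{2 + o}$
$r{\left(6,-6 \right)} \left(-33\right) \left(k{\left(2,2 \right)} + 11\right) = \frac{6}{2 - 6} \left(-33\right) \left(\left(- \frac{21}{4} - \frac{1}{2} + \frac{1}{4} \cdot 2\right) + 11\right) = \frac{6}{-4} \left(-33\right) \left(\left(- \frac{21}{4} - \frac{1}{2} + \frac{1}{2}\right) + 11\right) = 6 \left(- \frac{1}{4}\right) \left(-33\right) \left(- \frac{21}{4} + 11\right) = \left(- \frac{3}{2}\right) \left(-33\right) \frac{23}{4} = \frac{99}{2} \cdot \frac{23}{4} = \frac{2277}{8}$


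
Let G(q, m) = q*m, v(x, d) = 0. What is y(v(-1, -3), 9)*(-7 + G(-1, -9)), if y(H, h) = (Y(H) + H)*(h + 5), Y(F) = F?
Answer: 0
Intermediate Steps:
G(q, m) = m*q
y(H, h) = 2*H*(5 + h) (y(H, h) = (H + H)*(h + 5) = (2*H)*(5 + h) = 2*H*(5 + h))
y(v(-1, -3), 9)*(-7 + G(-1, -9)) = (2*0*(5 + 9))*(-7 - 9*(-1)) = (2*0*14)*(-7 + 9) = 0*2 = 0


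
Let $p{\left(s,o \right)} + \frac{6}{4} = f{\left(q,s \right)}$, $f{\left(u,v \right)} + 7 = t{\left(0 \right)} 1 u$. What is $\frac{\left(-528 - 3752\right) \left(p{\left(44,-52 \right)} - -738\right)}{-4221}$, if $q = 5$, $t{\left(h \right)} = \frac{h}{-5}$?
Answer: $\frac{3122260}{4221} \approx 739.7$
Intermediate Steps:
$t{\left(h \right)} = - \frac{h}{5}$ ($t{\left(h \right)} = h \left(- \frac{1}{5}\right) = - \frac{h}{5}$)
$f{\left(u,v \right)} = -7$ ($f{\left(u,v \right)} = -7 + \left(- \frac{1}{5}\right) 0 \cdot 1 u = -7 + 0 \cdot 1 u = -7 + 0 u = -7 + 0 = -7$)
$p{\left(s,o \right)} = - \frac{17}{2}$ ($p{\left(s,o \right)} = - \frac{3}{2} - 7 = - \frac{17}{2}$)
$\frac{\left(-528 - 3752\right) \left(p{\left(44,-52 \right)} - -738\right)}{-4221} = \frac{\left(-528 - 3752\right) \left(- \frac{17}{2} - -738\right)}{-4221} = - 4280 \left(- \frac{17}{2} + \left(-57 + 795\right)\right) \left(- \frac{1}{4221}\right) = - 4280 \left(- \frac{17}{2} + 738\right) \left(- \frac{1}{4221}\right) = \left(-4280\right) \frac{1459}{2} \left(- \frac{1}{4221}\right) = \left(-3122260\right) \left(- \frac{1}{4221}\right) = \frac{3122260}{4221}$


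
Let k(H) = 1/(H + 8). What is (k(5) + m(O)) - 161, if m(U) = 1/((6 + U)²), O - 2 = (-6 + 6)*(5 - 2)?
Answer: -133875/832 ≈ -160.91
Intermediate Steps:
k(H) = 1/(8 + H)
O = 2 (O = 2 + (-6 + 6)*(5 - 2) = 2 + 0*3 = 2 + 0 = 2)
m(U) = (6 + U)⁻²
(k(5) + m(O)) - 161 = (1/(8 + 5) + (6 + 2)⁻²) - 161 = (1/13 + 8⁻²) - 161 = (1/13 + 1/64) - 161 = 77/832 - 161 = -133875/832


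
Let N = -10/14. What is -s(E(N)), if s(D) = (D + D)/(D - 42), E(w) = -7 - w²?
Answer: -368/1213 ≈ -0.30338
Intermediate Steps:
N = -5/7 (N = -10*1/14 = -5/7 ≈ -0.71429)
s(D) = 2*D/(-42 + D) (s(D) = (2*D)/(-42 + D) = 2*D/(-42 + D))
-s(E(N)) = -2*(-7 - (-5/7)²)/(-42 + (-7 - (-5/7)²)) = -2*(-7 - 1*25/49)/(-42 + (-7 - 1*25/49)) = -2*(-7 - 25/49)/(-42 + (-7 - 25/49)) = -2*(-368)/(49*(-42 - 368/49)) = -2*(-368)/(49*(-2426/49)) = -2*(-368)*(-49)/(49*2426) = -1*368/1213 = -368/1213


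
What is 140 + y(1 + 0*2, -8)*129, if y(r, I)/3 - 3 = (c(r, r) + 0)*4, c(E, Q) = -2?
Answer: -1795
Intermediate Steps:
y(r, I) = -15 (y(r, I) = 9 + 3*((-2 + 0)*4) = 9 + 3*(-2*4) = 9 + 3*(-8) = 9 - 24 = -15)
140 + y(1 + 0*2, -8)*129 = 140 - 15*129 = 140 - 1935 = -1795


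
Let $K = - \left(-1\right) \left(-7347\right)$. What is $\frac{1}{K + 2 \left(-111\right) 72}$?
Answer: $- \frac{1}{23331} \approx -4.2861 \cdot 10^{-5}$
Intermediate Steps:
$K = -7347$ ($K = \left(-1\right) 7347 = -7347$)
$\frac{1}{K + 2 \left(-111\right) 72} = \frac{1}{-7347 + 2 \left(-111\right) 72} = \frac{1}{-7347 - 15984} = \frac{1}{-23331} = - \frac{1}{23331}$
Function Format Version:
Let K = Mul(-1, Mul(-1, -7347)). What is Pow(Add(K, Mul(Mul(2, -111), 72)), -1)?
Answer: Rational(-1, 23331) ≈ -4.2861e-5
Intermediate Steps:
K = -7347 (K = Mul(-1, 7347) = -7347)
Pow(Add(K, Mul(Mul(2, -111), 72)), -1) = Pow(Add(-7347, Mul(Mul(2, -111), 72)), -1) = Pow(Add(-7347, Mul(-222, 72)), -1) = Pow(Add(-7347, -15984), -1) = Pow(-23331, -1) = Rational(-1, 23331)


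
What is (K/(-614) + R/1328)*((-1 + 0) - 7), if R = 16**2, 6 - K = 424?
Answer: -178072/25481 ≈ -6.9884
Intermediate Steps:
K = -418 (K = 6 - 1*424 = 6 - 424 = -418)
R = 256
(K/(-614) + R/1328)*((-1 + 0) - 7) = (-418/(-614) + 256/1328)*((-1 + 0) - 7) = (-418*(-1/614) + 256*(1/1328))*(-1 - 7) = (209/307 + 16/83)*(-8) = (22259/25481)*(-8) = -178072/25481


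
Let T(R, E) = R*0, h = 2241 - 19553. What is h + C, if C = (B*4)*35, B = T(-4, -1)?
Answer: -17312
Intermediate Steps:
h = -17312
T(R, E) = 0
B = 0
C = 0 (C = (0*4)*35 = 0*35 = 0)
h + C = -17312 + 0 = -17312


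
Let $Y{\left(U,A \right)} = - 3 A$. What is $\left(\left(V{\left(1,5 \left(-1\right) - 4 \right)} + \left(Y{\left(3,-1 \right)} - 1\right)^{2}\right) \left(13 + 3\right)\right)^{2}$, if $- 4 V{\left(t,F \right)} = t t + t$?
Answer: $3136$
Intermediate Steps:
$V{\left(t,F \right)} = - \frac{t}{4} - \frac{t^{2}}{4}$ ($V{\left(t,F \right)} = - \frac{t t + t}{4} = - \frac{t^{2} + t}{4} = - \frac{t + t^{2}}{4} = - \frac{t}{4} - \frac{t^{2}}{4}$)
$\left(\left(V{\left(1,5 \left(-1\right) - 4 \right)} + \left(Y{\left(3,-1 \right)} - 1\right)^{2}\right) \left(13 + 3\right)\right)^{2} = \left(\left(\left(- \frac{1}{4}\right) 1 \left(1 + 1\right) + \left(\left(-3\right) \left(-1\right) - 1\right)^{2}\right) \left(13 + 3\right)\right)^{2} = \left(\left(\left(- \frac{1}{4}\right) 1 \cdot 2 + \left(3 - 1\right)^{2}\right) 16\right)^{2} = \left(\left(- \frac{1}{2} + 2^{2}\right) 16\right)^{2} = \left(\left(- \frac{1}{2} + 4\right) 16\right)^{2} = \left(\frac{7}{2} \cdot 16\right)^{2} = 56^{2} = 3136$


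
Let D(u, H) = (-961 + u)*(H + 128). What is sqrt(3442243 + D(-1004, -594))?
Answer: sqrt(4357933) ≈ 2087.6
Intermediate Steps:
D(u, H) = (-961 + u)*(128 + H)
sqrt(3442243 + D(-1004, -594)) = sqrt(3442243 + (-123008 - 961*(-594) + 128*(-1004) - 594*(-1004))) = sqrt(3442243 + (-123008 + 570834 - 128512 + 596376)) = sqrt(3442243 + 915690) = sqrt(4357933)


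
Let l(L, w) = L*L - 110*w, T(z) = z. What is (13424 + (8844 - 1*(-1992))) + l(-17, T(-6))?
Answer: 25209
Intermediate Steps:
l(L, w) = L² - 110*w
(13424 + (8844 - 1*(-1992))) + l(-17, T(-6)) = (13424 + (8844 - 1*(-1992))) + ((-17)² - 110*(-6)) = (13424 + (8844 + 1992)) + (289 + 660) = (13424 + 10836) + 949 = 24260 + 949 = 25209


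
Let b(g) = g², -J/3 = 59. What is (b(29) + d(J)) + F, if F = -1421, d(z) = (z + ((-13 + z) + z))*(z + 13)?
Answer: 88636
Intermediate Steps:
J = -177 (J = -3*59 = -177)
d(z) = (-13 + 3*z)*(13 + z) (d(z) = (z + (-13 + 2*z))*(13 + z) = (-13 + 3*z)*(13 + z))
(b(29) + d(J)) + F = (29² + (-169 + 3*(-177)² + 26*(-177))) - 1421 = (841 + (-169 + 3*31329 - 4602)) - 1421 = (841 + (-169 + 93987 - 4602)) - 1421 = (841 + 89216) - 1421 = 90057 - 1421 = 88636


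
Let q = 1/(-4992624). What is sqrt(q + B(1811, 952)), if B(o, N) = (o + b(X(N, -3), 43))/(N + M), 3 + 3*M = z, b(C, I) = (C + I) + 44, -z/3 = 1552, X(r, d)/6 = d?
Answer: I*sqrt(195581411986715391)/250047252 ≈ 1.7687*I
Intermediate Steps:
X(r, d) = 6*d
z = -4656 (z = -3*1552 = -4656)
b(C, I) = 44 + C + I
M = -1553 (M = -1 + (1/3)*(-4656) = -1 - 1552 = -1553)
B(o, N) = (69 + o)/(-1553 + N) (B(o, N) = (o + (44 + 6*(-3) + 43))/(N - 1553) = (o + (44 - 18 + 43))/(-1553 + N) = (o + 69)/(-1553 + N) = (69 + o)/(-1553 + N))
q = -1/4992624 ≈ -2.0030e-7
sqrt(q + B(1811, 952)) = sqrt(-1/4992624 + (69 + 1811)/(-1553 + 952)) = sqrt(-1/4992624 + 1880/(-601)) = sqrt(-1/4992624 - 1/601*1880) = sqrt(-1/4992624 - 1880/601) = sqrt(-9386133721/3000567024) = I*sqrt(195581411986715391)/250047252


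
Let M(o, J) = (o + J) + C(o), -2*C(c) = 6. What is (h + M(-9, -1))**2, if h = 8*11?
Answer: 5625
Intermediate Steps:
h = 88
C(c) = -3 (C(c) = -1/2*6 = -3)
M(o, J) = -3 + J + o (M(o, J) = (o + J) - 3 = (J + o) - 3 = -3 + J + o)
(h + M(-9, -1))**2 = (88 + (-3 - 1 - 9))**2 = (88 - 13)**2 = 75**2 = 5625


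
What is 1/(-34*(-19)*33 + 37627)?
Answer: 1/58945 ≈ 1.6965e-5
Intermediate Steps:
1/(-34*(-19)*33 + 37627) = 1/(646*33 + 37627) = 1/(21318 + 37627) = 1/58945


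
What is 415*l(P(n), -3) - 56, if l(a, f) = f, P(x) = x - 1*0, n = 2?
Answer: -1301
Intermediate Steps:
P(x) = x (P(x) = x + 0 = x)
415*l(P(n), -3) - 56 = 415*(-3) - 56 = -1245 - 56 = -1301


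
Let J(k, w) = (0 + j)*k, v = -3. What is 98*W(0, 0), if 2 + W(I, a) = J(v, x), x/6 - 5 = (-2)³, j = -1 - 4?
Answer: 1274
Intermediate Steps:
j = -5
x = -18 (x = 30 + 6*(-2)³ = 30 + 6*(-8) = 30 - 48 = -18)
J(k, w) = -5*k (J(k, w) = (0 - 5)*k = -5*k)
W(I, a) = 13 (W(I, a) = -2 - 5*(-3) = -2 + 15 = 13)
98*W(0, 0) = 98*13 = 1274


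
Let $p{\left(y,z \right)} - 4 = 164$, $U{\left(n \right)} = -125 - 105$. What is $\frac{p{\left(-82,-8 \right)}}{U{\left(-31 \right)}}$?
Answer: $- \frac{84}{115} \approx -0.73043$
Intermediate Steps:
$U{\left(n \right)} = -230$ ($U{\left(n \right)} = -125 - 105 = -230$)
$p{\left(y,z \right)} = 168$ ($p{\left(y,z \right)} = 4 + 164 = 168$)
$\frac{p{\left(-82,-8 \right)}}{U{\left(-31 \right)}} = \frac{168}{-230} = 168 \left(- \frac{1}{230}\right) = - \frac{84}{115}$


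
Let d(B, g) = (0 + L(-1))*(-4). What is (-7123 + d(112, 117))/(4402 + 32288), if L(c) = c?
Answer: -2373/12230 ≈ -0.19403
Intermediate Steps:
d(B, g) = 4 (d(B, g) = (0 - 1)*(-4) = -1*(-4) = 4)
(-7123 + d(112, 117))/(4402 + 32288) = (-7123 + 4)/(4402 + 32288) = -7119/36690 = -7119*1/36690 = -2373/12230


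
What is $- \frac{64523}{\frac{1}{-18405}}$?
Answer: $1187545815$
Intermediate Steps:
$- \frac{64523}{\frac{1}{-18405}} = - \frac{64523}{- \frac{1}{18405}} = \left(-64523\right) \left(-18405\right) = 1187545815$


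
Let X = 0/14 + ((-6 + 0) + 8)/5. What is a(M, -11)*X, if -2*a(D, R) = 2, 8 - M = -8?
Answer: -⅖ ≈ -0.40000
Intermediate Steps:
M = 16 (M = 8 - 1*(-8) = 8 + 8 = 16)
a(D, R) = -1 (a(D, R) = -½*2 = -1)
X = ⅖ (X = 0*(1/14) + (-6 + 8)*(⅕) = 0 + 2*(⅕) = 0 + ⅖ = ⅖ ≈ 0.40000)
a(M, -11)*X = -1*⅖ = -⅖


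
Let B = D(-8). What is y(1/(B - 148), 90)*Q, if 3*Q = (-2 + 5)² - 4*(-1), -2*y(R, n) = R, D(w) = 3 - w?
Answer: 13/822 ≈ 0.015815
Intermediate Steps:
B = 11 (B = 3 - 1*(-8) = 3 + 8 = 11)
y(R, n) = -R/2
Q = 13/3 (Q = ((-2 + 5)² - 4*(-1))/3 = (3² + 4)/3 = (9 + 4)/3 = (⅓)*13 = 13/3 ≈ 4.3333)
y(1/(B - 148), 90)*Q = -1/(2*(11 - 148))*(13/3) = -½/(-137)*(13/3) = -½*(-1/137)*(13/3) = (1/274)*(13/3) = 13/822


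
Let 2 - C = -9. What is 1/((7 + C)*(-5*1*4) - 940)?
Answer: -1/1300 ≈ -0.00076923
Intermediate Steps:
C = 11 (C = 2 - 1*(-9) = 2 + 9 = 11)
1/((7 + C)*(-5*1*4) - 940) = 1/((7 + 11)*(-5*1*4) - 940) = 1/(18*(-5*4) - 940) = 1/(18*(-20) - 940) = 1/(-360 - 940) = 1/(-1300) = -1/1300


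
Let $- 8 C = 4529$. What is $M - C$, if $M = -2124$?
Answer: $- \frac{12463}{8} \approx -1557.9$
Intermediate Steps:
$C = - \frac{4529}{8}$ ($C = \left(- \frac{1}{8}\right) 4529 = - \frac{4529}{8} \approx -566.13$)
$M - C = -2124 - - \frac{4529}{8} = -2124 + \frac{4529}{8} = - \frac{12463}{8}$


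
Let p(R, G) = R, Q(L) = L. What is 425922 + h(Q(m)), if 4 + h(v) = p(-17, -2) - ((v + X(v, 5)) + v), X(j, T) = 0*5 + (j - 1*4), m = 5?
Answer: 425890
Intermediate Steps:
X(j, T) = -4 + j (X(j, T) = 0 + (j - 4) = 0 + (-4 + j) = -4 + j)
h(v) = -17 - 3*v (h(v) = -4 + (-17 - ((v + (-4 + v)) + v)) = -4 + (-17 - ((-4 + 2*v) + v)) = -4 + (-17 - (-4 + 3*v)) = -4 + (-17 + (4 - 3*v)) = -4 + (-13 - 3*v) = -17 - 3*v)
425922 + h(Q(m)) = 425922 + (-17 - 3*5) = 425922 + (-17 - 15) = 425922 - 32 = 425890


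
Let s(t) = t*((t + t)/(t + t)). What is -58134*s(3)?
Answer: -174402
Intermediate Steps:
s(t) = t (s(t) = t*((2*t)/((2*t))) = t*((2*t)*(1/(2*t))) = t*1 = t)
-58134*s(3) = -58134*3 = -174402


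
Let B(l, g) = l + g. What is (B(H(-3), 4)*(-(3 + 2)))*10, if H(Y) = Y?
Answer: -50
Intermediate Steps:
B(l, g) = g + l
(B(H(-3), 4)*(-(3 + 2)))*10 = ((4 - 3)*(-(3 + 2)))*10 = (1*(-1*5))*10 = (1*(-5))*10 = -5*10 = -50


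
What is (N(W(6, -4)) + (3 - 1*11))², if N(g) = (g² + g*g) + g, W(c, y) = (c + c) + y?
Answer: 16384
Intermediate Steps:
W(c, y) = y + 2*c (W(c, y) = 2*c + y = y + 2*c)
N(g) = g + 2*g² (N(g) = (g² + g²) + g = 2*g² + g = g + 2*g²)
(N(W(6, -4)) + (3 - 1*11))² = ((-4 + 2*6)*(1 + 2*(-4 + 2*6)) + (3 - 1*11))² = ((-4 + 12)*(1 + 2*(-4 + 12)) + (3 - 11))² = (8*(1 + 2*8) - 8)² = (8*(1 + 16) - 8)² = (8*17 - 8)² = (136 - 8)² = 128² = 16384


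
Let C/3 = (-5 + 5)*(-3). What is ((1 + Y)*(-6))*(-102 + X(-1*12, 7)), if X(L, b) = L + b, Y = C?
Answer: 642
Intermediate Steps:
C = 0 (C = 3*((-5 + 5)*(-3)) = 3*(0*(-3)) = 3*0 = 0)
Y = 0
((1 + Y)*(-6))*(-102 + X(-1*12, 7)) = ((1 + 0)*(-6))*(-102 + (-1*12 + 7)) = (1*(-6))*(-102 + (-12 + 7)) = -6*(-102 - 5) = -6*(-107) = 642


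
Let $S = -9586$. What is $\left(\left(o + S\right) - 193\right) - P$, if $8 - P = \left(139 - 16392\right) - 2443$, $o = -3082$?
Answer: $-31565$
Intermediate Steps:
$P = 18704$ ($P = 8 - \left(\left(139 - 16392\right) - 2443\right) = 8 - \left(-16253 - 2443\right) = 8 - -18696 = 8 + 18696 = 18704$)
$\left(\left(o + S\right) - 193\right) - P = \left(\left(-3082 - 9586\right) - 193\right) - 18704 = \left(-12668 - 193\right) - 18704 = -12861 - 18704 = -31565$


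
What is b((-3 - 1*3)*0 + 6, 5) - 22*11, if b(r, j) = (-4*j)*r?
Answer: -362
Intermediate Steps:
b(r, j) = -4*j*r
b((-3 - 1*3)*0 + 6, 5) - 22*11 = -4*5*((-3 - 1*3)*0 + 6) - 22*11 = -4*5*((-3 - 3)*0 + 6) - 242 = -4*5*(-6*0 + 6) - 242 = -4*5*(0 + 6) - 242 = -4*5*6 - 242 = -120 - 242 = -362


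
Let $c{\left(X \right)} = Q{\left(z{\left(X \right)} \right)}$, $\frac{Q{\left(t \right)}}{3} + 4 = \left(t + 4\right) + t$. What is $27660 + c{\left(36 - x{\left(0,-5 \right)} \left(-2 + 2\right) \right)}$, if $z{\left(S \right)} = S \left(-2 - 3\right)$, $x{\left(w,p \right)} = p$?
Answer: $26580$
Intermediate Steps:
$z{\left(S \right)} = - 5 S$ ($z{\left(S \right)} = S \left(-5\right) = - 5 S$)
$Q{\left(t \right)} = 6 t$ ($Q{\left(t \right)} = -12 + 3 \left(\left(t + 4\right) + t\right) = -12 + 3 \left(\left(4 + t\right) + t\right) = -12 + 3 \left(4 + 2 t\right) = -12 + \left(12 + 6 t\right) = 6 t$)
$c{\left(X \right)} = - 30 X$ ($c{\left(X \right)} = 6 \left(- 5 X\right) = - 30 X$)
$27660 + c{\left(36 - x{\left(0,-5 \right)} \left(-2 + 2\right) \right)} = 27660 - 30 \left(36 - - 5 \left(-2 + 2\right)\right) = 27660 - 30 \left(36 - \left(-5\right) 0\right) = 27660 - 30 \left(36 - 0\right) = 27660 - 30 \left(36 + 0\right) = 27660 - 1080 = 26580$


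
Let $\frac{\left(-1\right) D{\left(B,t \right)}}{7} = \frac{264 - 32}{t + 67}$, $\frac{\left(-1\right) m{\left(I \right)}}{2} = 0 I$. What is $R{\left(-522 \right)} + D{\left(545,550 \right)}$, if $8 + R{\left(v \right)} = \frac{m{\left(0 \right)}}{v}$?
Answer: $- \frac{6560}{617} \approx -10.632$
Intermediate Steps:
$m{\left(I \right)} = 0$ ($m{\left(I \right)} = - 2 \cdot 0 I = \left(-2\right) 0 = 0$)
$D{\left(B,t \right)} = - \frac{1624}{67 + t}$ ($D{\left(B,t \right)} = - 7 \frac{264 - 32}{t + 67} = - 7 \frac{232}{67 + t} = - \frac{1624}{67 + t}$)
$R{\left(v \right)} = -8$ ($R{\left(v \right)} = -8 + \frac{0}{v} = -8 + 0 = -8$)
$R{\left(-522 \right)} + D{\left(545,550 \right)} = -8 - \frac{1624}{67 + 550} = -8 - \frac{1624}{617} = - \frac{6560}{617}$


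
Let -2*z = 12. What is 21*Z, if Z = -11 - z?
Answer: -105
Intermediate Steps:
z = -6 (z = -1/2*12 = -6)
Z = -5 (Z = -11 - 1*(-6) = -11 + 6 = -5)
21*Z = 21*(-5) = -105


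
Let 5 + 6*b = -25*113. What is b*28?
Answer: -39620/3 ≈ -13207.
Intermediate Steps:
b = -1415/3 (b = -5/6 + (-25*113)/6 = -5/6 + (1/6)*(-2825) = -5/6 - 2825/6 = -1415/3 ≈ -471.67)
b*28 = -1415/3*28 = -39620/3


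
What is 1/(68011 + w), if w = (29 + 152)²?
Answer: 1/100772 ≈ 9.9234e-6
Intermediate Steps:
w = 32761 (w = 181² = 32761)
1/(68011 + w) = 1/(68011 + 32761) = 1/100772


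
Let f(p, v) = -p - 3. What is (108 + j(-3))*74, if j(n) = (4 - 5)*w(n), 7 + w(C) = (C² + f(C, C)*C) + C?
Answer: 8066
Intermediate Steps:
f(p, v) = -3 - p
w(C) = -7 + C + C² + C*(-3 - C) (w(C) = -7 + ((C² + (-3 - C)*C) + C) = -7 + ((C² + C*(-3 - C)) + C) = -7 + (C + C² + C*(-3 - C)) = -7 + C + C² + C*(-3 - C))
j(n) = 7 + 2*n (j(n) = (4 - 5)*(-7 - 2*n) = -(-7 - 2*n) = 7 + 2*n)
(108 + j(-3))*74 = (108 + (7 + 2*(-3)))*74 = (108 + (7 - 6))*74 = (108 + 1)*74 = 109*74 = 8066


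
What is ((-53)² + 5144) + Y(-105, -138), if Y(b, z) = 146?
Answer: 8099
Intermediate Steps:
((-53)² + 5144) + Y(-105, -138) = ((-53)² + 5144) + 146 = (2809 + 5144) + 146 = 7953 + 146 = 8099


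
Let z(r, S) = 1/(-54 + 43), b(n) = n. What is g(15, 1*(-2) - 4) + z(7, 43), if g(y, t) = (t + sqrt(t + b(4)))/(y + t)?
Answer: -25/33 + I*sqrt(2)/9 ≈ -0.75758 + 0.15713*I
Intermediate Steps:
z(r, S) = -1/11 (z(r, S) = 1/(-11) = -1/11)
g(y, t) = (t + sqrt(4 + t))/(t + y) (g(y, t) = (t + sqrt(t + 4))/(y + t) = (t + sqrt(4 + t))/(t + y))
g(15, 1*(-2) - 4) + z(7, 43) = ((1*(-2) - 4) + sqrt(4 + (1*(-2) - 4)))/((1*(-2) - 4) + 15) - 1/11 = ((-2 - 4) + sqrt(4 + (-2 - 4)))/((-2 - 4) + 15) - 1/11 = (-6 + sqrt(4 - 6))/(-6 + 15) - 1/11 = (-6 + sqrt(-2))/9 - 1/11 = (-6 + I*sqrt(2))/9 - 1/11 = (-2/3 + I*sqrt(2)/9) - 1/11 = -25/33 + I*sqrt(2)/9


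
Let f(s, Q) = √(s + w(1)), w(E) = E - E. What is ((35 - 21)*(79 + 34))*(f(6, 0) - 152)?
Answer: -240464 + 1582*√6 ≈ -2.3659e+5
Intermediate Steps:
w(E) = 0
f(s, Q) = √s (f(s, Q) = √(s + 0) = √s)
((35 - 21)*(79 + 34))*(f(6, 0) - 152) = ((35 - 21)*(79 + 34))*(√6 - 152) = (14*113)*(-152 + √6) = 1582*(-152 + √6) = -240464 + 1582*√6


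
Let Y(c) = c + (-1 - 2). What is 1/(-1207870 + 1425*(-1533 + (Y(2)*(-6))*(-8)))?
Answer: -1/3460795 ≈ -2.8895e-7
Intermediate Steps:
Y(c) = -3 + c (Y(c) = c - 3 = -3 + c)
1/(-1207870 + 1425*(-1533 + (Y(2)*(-6))*(-8))) = 1/(-1207870 + 1425*(-1533 + ((-3 + 2)*(-6))*(-8))) = 1/(-1207870 + 1425*(-1533 - 1*(-6)*(-8))) = 1/(-1207870 + 1425*(-1533 + 6*(-8))) = 1/(-1207870 + 1425*(-1533 - 48)) = 1/(-1207870 + 1425*(-1581)) = 1/(-1207870 - 2252925) = 1/(-3460795) = -1/3460795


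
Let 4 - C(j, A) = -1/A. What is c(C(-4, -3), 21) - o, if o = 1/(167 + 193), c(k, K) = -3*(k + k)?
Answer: -7921/360 ≈ -22.003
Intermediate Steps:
C(j, A) = 4 + 1/A (C(j, A) = 4 - (-1)/A = 4 + 1/A)
c(k, K) = -6*k
o = 1/360 ≈ 0.0027778
c(C(-4, -3), 21) - o = -6*(4 + 1/(-3)) - 1*1/360 = -6*(4 - ⅓) - 1/360 = -6*11/3 - 1/360 = -22 - 1/360 = -7921/360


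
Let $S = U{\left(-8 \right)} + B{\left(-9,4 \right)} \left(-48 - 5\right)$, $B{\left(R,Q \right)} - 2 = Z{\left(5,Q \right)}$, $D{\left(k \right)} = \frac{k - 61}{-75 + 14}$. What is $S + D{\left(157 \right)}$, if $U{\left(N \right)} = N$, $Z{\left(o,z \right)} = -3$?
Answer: $\frac{2649}{61} \approx 43.426$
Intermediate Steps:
$D{\left(k \right)} = 1 - \frac{k}{61}$ ($D{\left(k \right)} = \frac{-61 + k}{-61} = \left(-61 + k\right) \left(- \frac{1}{61}\right) = 1 - \frac{k}{61}$)
$B{\left(R,Q \right)} = -1$ ($B{\left(R,Q \right)} = 2 - 3 = -1$)
$S = 45$ ($S = -8 - \left(-48 - 5\right) = -8 - -53 = -8 + 53 = 45$)
$S + D{\left(157 \right)} = 45 + \left(1 - \frac{157}{61}\right) = 45 - \frac{96}{61} = \frac{2649}{61}$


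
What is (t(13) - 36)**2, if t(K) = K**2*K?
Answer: 4669921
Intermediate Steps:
t(K) = K**3
(t(13) - 36)**2 = (13**3 - 36)**2 = (2197 - 36)**2 = 2161**2 = 4669921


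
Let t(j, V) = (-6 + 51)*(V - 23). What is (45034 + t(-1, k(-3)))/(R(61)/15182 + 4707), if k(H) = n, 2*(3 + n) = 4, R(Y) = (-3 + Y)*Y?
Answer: 166827407/17866303 ≈ 9.3375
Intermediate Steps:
R(Y) = Y*(-3 + Y)
n = -1 (n = -3 + (½)*4 = -3 + 2 = -1)
k(H) = -1
t(j, V) = -1035 + 45*V (t(j, V) = 45*(-23 + V) = -1035 + 45*V)
(45034 + t(-1, k(-3)))/(R(61)/15182 + 4707) = (45034 + (-1035 + 45*(-1)))/((61*(-3 + 61))/15182 + 4707) = (45034 + (-1035 - 45))/((61*58)*(1/15182) + 4707) = (45034 - 1080)/(3538*(1/15182) + 4707) = 43954/(1769/7591 + 4707) = 43954/(35732606/7591) = 43954*(7591/35732606) = 166827407/17866303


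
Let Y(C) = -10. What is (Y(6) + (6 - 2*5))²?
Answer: 196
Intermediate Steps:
(Y(6) + (6 - 2*5))² = (-10 + (6 - 2*5))² = (-10 + (6 - 10))² = (-10 - 4)² = (-14)² = 196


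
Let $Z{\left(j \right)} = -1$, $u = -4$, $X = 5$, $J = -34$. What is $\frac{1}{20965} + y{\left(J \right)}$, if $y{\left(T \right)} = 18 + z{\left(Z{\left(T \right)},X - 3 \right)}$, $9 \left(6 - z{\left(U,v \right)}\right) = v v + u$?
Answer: $\frac{503161}{20965} \approx 24.0$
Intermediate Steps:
$z{\left(U,v \right)} = \frac{58}{9} - \frac{v^{2}}{9}$ ($z{\left(U,v \right)} = 6 - \frac{v v - 4}{9} = 6 - \frac{v^{2} - 4}{9} = 6 - \frac{-4 + v^{2}}{9} = 6 - \left(- \frac{4}{9} + \frac{v^{2}}{9}\right) = \frac{58}{9} - \frac{v^{2}}{9}$)
$y{\left(T \right)} = 24$ ($y{\left(T \right)} = 18 + \left(\frac{58}{9} - \frac{\left(5 - 3\right)^{2}}{9}\right) = 18 + \left(\frac{58}{9} - \frac{2^{2}}{9}\right) = 18 + \left(\frac{58}{9} - \frac{4}{9}\right) = 18 + 6 = 24$)
$\frac{1}{20965} + y{\left(J \right)} = \frac{1}{20965} + 24 = \frac{503161}{20965}$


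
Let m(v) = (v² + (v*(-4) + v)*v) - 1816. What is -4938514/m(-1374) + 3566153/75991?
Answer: 6923334036639/143530584944 ≈ 48.236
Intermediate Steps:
m(v) = -1816 - 2*v² (m(v) = (v² + (-4*v + v)*v) - 1816 = (v² + (-3*v)*v) - 1816 = (v² - 3*v²) - 1816 = -2*v² - 1816 = -1816 - 2*v²)
-4938514/m(-1374) + 3566153/75991 = -4938514/(-1816 - 2*(-1374)²) + 3566153/75991 = -4938514/(-1816 - 2*1887876) + 3566153*(1/75991) = -4938514/(-1816 - 3775752) + 3566153/75991 = -4938514/(-3777568) + 3566153/75991 = -4938514*(-1/3777568) + 3566153/75991 = 2469257/1888784 + 3566153/75991 = 6923334036639/143530584944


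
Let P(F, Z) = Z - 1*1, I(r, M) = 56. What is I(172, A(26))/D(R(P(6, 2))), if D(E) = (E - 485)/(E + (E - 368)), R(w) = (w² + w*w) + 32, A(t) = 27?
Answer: 16800/451 ≈ 37.251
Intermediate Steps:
P(F, Z) = -1 + Z (P(F, Z) = Z - 1 = -1 + Z)
R(w) = 32 + 2*w² (R(w) = (w² + w²) + 32 = 2*w² + 32 = 32 + 2*w²)
D(E) = (-485 + E)/(-368 + 2*E) (D(E) = (-485 + E)/(E + (-368 + E)) = (-485 + E)/(-368 + 2*E))
I(172, A(26))/D(R(P(6, 2))) = 56/(((-485 + (32 + 2*(-1 + 2)²))/(2*(-184 + (32 + 2*(-1 + 2)²))))) = 56/(((-485 + (32 + 2*1²))/(2*(-184 + (32 + 2*1²))))) = 56/(((-485 + (32 + 2*1))/(2*(-184 + (32 + 2*1))))) = 56/(((-485 + (32 + 2))/(2*(-184 + (32 + 2))))) = 56/(((-485 + 34)/(2*(-184 + 34)))) = 56/(((½)*(-451)/(-150))) = 56/(((½)*(-1/150)*(-451))) = 56/(451/300) = 56*(300/451) = 16800/451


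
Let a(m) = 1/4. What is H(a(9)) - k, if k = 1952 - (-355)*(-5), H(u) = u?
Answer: -707/4 ≈ -176.75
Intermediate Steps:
a(m) = 1/4
k = 177 (k = 1952 - 1*1775 = 1952 - 1775 = 177)
H(a(9)) - k = 1/4 - 1*177 = 1/4 - 177 = -707/4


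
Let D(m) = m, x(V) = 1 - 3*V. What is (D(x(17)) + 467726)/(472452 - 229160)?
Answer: 116919/60823 ≈ 1.9223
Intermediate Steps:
(D(x(17)) + 467726)/(472452 - 229160) = ((1 - 3*17) + 467726)/(472452 - 229160) = ((1 - 51) + 467726)/243292 = (-50 + 467726)*(1/243292) = 467676*(1/243292) = 116919/60823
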